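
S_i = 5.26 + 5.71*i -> [5.26, 10.97, 16.68, 22.39, 28.1]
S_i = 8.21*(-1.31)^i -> [8.21, -10.76, 14.09, -18.46, 24.18]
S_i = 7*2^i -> [7, 14, 28, 56, 112]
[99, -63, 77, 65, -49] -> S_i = Random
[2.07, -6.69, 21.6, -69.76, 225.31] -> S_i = 2.07*(-3.23)^i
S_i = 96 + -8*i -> [96, 88, 80, 72, 64]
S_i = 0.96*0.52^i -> [0.96, 0.5, 0.26, 0.13, 0.07]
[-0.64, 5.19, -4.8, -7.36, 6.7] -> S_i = Random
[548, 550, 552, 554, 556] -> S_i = 548 + 2*i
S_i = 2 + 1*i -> [2, 3, 4, 5, 6]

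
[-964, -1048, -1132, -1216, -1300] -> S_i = -964 + -84*i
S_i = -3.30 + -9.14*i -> [-3.3, -12.44, -21.58, -30.72, -39.86]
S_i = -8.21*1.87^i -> [-8.21, -15.35, -28.71, -53.69, -100.39]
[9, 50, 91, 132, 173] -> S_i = 9 + 41*i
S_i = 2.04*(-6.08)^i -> [2.04, -12.4, 75.41, -458.5, 2787.69]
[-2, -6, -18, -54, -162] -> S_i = -2*3^i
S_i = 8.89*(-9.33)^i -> [8.89, -82.94, 773.86, -7220.16, 67364.07]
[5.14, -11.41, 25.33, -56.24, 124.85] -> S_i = 5.14*(-2.22)^i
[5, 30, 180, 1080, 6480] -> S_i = 5*6^i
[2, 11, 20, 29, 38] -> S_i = 2 + 9*i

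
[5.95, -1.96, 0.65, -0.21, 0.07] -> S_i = 5.95*(-0.33)^i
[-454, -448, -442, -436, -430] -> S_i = -454 + 6*i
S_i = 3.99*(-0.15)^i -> [3.99, -0.6, 0.09, -0.01, 0.0]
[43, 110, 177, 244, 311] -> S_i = 43 + 67*i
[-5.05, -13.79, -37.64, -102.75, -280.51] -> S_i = -5.05*2.73^i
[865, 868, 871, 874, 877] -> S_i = 865 + 3*i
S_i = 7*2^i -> [7, 14, 28, 56, 112]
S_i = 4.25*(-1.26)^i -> [4.25, -5.36, 6.75, -8.5, 10.71]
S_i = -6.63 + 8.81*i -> [-6.63, 2.18, 10.99, 19.8, 28.61]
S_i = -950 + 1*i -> [-950, -949, -948, -947, -946]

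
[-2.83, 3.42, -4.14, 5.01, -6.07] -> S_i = -2.83*(-1.21)^i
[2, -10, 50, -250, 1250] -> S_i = 2*-5^i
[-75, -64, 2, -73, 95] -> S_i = Random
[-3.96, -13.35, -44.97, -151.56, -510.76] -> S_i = -3.96*3.37^i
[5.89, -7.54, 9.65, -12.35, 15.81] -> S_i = 5.89*(-1.28)^i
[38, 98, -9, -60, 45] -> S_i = Random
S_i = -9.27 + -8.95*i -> [-9.27, -18.22, -27.17, -36.12, -45.07]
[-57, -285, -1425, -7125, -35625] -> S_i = -57*5^i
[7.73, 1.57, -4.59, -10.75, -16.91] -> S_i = 7.73 + -6.16*i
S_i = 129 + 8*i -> [129, 137, 145, 153, 161]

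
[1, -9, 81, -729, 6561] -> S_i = 1*-9^i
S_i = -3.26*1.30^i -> [-3.26, -4.24, -5.51, -7.16, -9.31]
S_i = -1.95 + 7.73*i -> [-1.95, 5.78, 13.51, 21.24, 28.97]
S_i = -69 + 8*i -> [-69, -61, -53, -45, -37]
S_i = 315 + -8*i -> [315, 307, 299, 291, 283]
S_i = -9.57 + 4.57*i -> [-9.57, -5.0, -0.43, 4.14, 8.71]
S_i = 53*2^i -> [53, 106, 212, 424, 848]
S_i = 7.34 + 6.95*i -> [7.34, 14.29, 21.24, 28.19, 35.14]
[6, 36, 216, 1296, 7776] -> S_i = 6*6^i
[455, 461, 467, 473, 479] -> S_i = 455 + 6*i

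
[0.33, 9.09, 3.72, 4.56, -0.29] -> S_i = Random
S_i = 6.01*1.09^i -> [6.01, 6.55, 7.14, 7.78, 8.48]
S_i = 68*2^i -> [68, 136, 272, 544, 1088]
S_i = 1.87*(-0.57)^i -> [1.87, -1.07, 0.61, -0.35, 0.2]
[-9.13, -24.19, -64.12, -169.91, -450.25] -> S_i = -9.13*2.65^i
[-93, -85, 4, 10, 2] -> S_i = Random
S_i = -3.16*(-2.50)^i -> [-3.16, 7.9, -19.75, 49.38, -123.44]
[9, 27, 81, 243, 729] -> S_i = 9*3^i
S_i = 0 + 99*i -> [0, 99, 198, 297, 396]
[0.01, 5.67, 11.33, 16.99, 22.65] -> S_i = 0.01 + 5.66*i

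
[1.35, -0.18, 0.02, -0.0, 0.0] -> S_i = 1.35*(-0.13)^i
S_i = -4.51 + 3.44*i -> [-4.51, -1.07, 2.37, 5.81, 9.25]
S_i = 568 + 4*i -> [568, 572, 576, 580, 584]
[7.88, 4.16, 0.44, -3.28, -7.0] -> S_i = 7.88 + -3.72*i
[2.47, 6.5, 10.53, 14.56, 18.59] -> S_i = 2.47 + 4.03*i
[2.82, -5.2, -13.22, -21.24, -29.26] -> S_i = 2.82 + -8.02*i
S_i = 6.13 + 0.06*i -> [6.13, 6.19, 6.25, 6.31, 6.37]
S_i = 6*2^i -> [6, 12, 24, 48, 96]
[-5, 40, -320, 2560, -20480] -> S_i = -5*-8^i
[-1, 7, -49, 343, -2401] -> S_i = -1*-7^i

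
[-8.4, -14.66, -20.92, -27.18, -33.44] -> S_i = -8.40 + -6.26*i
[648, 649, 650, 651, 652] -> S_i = 648 + 1*i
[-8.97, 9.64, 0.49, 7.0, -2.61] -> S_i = Random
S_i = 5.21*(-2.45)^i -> [5.21, -12.76, 31.27, -76.62, 187.72]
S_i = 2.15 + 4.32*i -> [2.15, 6.47, 10.79, 15.11, 19.43]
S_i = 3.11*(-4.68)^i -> [3.11, -14.55, 68.12, -318.79, 1491.91]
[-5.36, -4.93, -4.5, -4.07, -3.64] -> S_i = -5.36 + 0.43*i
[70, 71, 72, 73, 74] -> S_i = 70 + 1*i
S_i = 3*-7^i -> [3, -21, 147, -1029, 7203]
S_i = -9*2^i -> [-9, -18, -36, -72, -144]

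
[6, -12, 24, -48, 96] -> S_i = 6*-2^i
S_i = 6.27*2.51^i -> [6.27, 15.74, 39.5, 99.15, 248.86]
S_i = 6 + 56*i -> [6, 62, 118, 174, 230]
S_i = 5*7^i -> [5, 35, 245, 1715, 12005]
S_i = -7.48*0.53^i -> [-7.48, -3.96, -2.1, -1.11, -0.59]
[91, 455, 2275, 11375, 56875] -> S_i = 91*5^i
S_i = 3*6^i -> [3, 18, 108, 648, 3888]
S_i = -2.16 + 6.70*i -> [-2.16, 4.54, 11.24, 17.94, 24.64]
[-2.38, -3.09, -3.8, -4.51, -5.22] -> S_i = -2.38 + -0.71*i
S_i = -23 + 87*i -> [-23, 64, 151, 238, 325]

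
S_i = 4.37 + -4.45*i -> [4.37, -0.08, -4.53, -8.98, -13.43]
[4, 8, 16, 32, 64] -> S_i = 4*2^i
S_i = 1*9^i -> [1, 9, 81, 729, 6561]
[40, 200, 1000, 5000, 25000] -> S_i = 40*5^i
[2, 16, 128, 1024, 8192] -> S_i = 2*8^i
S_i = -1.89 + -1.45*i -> [-1.89, -3.34, -4.79, -6.24, -7.69]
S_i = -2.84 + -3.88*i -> [-2.84, -6.72, -10.6, -14.48, -18.36]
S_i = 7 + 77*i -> [7, 84, 161, 238, 315]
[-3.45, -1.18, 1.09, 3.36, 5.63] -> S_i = -3.45 + 2.27*i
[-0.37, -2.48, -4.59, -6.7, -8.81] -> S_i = -0.37 + -2.11*i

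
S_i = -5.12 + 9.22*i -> [-5.12, 4.1, 13.32, 22.54, 31.76]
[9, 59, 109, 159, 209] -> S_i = 9 + 50*i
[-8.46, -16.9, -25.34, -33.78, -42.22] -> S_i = -8.46 + -8.44*i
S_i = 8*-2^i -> [8, -16, 32, -64, 128]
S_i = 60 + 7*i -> [60, 67, 74, 81, 88]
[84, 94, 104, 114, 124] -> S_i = 84 + 10*i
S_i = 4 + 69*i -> [4, 73, 142, 211, 280]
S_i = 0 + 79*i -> [0, 79, 158, 237, 316]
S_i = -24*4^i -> [-24, -96, -384, -1536, -6144]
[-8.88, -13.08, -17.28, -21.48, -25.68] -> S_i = -8.88 + -4.20*i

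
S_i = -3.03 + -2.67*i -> [-3.03, -5.7, -8.37, -11.04, -13.71]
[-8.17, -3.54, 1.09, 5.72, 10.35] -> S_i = -8.17 + 4.63*i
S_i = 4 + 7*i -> [4, 11, 18, 25, 32]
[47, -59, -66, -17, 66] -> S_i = Random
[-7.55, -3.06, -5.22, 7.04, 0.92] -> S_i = Random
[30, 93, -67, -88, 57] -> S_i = Random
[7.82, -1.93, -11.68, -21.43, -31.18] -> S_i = 7.82 + -9.75*i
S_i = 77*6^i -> [77, 462, 2772, 16632, 99792]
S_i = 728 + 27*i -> [728, 755, 782, 809, 836]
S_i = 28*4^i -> [28, 112, 448, 1792, 7168]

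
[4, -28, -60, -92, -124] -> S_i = 4 + -32*i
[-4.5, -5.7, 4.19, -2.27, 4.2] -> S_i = Random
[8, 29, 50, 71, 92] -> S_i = 8 + 21*i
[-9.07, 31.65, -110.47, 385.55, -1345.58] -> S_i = -9.07*(-3.49)^i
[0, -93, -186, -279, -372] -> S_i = 0 + -93*i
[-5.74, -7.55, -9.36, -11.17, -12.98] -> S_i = -5.74 + -1.81*i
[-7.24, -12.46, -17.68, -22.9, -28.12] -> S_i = -7.24 + -5.22*i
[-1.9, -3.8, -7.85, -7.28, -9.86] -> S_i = Random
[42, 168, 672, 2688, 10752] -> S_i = 42*4^i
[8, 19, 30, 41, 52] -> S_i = 8 + 11*i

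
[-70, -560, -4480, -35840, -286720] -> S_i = -70*8^i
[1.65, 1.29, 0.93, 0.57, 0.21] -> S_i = 1.65 + -0.36*i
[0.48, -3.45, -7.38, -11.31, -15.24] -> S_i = 0.48 + -3.93*i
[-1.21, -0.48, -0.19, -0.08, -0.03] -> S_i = -1.21*0.40^i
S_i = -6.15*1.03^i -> [-6.15, -6.33, -6.52, -6.72, -6.92]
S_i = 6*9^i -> [6, 54, 486, 4374, 39366]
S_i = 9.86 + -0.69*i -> [9.86, 9.17, 8.48, 7.79, 7.1]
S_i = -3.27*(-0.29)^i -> [-3.27, 0.95, -0.28, 0.08, -0.02]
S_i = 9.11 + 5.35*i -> [9.11, 14.46, 19.81, 25.16, 30.51]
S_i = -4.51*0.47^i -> [-4.51, -2.12, -1.0, -0.47, -0.22]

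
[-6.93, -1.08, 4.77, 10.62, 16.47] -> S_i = -6.93 + 5.85*i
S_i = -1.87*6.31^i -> [-1.87, -11.8, -74.46, -469.82, -2964.55]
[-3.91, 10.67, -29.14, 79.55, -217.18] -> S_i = -3.91*(-2.73)^i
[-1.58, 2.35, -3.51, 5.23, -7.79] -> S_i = -1.58*(-1.49)^i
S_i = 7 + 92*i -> [7, 99, 191, 283, 375]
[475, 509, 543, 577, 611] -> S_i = 475 + 34*i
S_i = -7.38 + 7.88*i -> [-7.38, 0.5, 8.38, 16.26, 24.14]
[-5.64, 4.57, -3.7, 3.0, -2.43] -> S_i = -5.64*(-0.81)^i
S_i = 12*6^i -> [12, 72, 432, 2592, 15552]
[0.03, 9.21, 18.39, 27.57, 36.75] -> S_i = 0.03 + 9.18*i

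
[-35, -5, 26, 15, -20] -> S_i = Random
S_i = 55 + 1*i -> [55, 56, 57, 58, 59]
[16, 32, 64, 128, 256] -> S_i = 16*2^i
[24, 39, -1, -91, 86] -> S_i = Random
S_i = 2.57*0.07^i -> [2.57, 0.18, 0.01, 0.0, 0.0]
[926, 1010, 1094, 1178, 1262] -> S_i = 926 + 84*i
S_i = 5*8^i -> [5, 40, 320, 2560, 20480]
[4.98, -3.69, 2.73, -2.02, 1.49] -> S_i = 4.98*(-0.74)^i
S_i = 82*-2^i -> [82, -164, 328, -656, 1312]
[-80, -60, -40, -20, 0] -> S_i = -80 + 20*i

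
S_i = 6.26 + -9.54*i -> [6.26, -3.28, -12.82, -22.36, -31.9]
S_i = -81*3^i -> [-81, -243, -729, -2187, -6561]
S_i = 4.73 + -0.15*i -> [4.73, 4.58, 4.43, 4.28, 4.13]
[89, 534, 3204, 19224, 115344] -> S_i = 89*6^i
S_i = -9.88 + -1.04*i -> [-9.88, -10.92, -11.96, -13.0, -14.04]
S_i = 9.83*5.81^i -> [9.83, 57.11, 331.82, 1927.89, 11201.03]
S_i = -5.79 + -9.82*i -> [-5.79, -15.61, -25.43, -35.25, -45.07]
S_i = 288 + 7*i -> [288, 295, 302, 309, 316]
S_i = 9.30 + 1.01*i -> [9.3, 10.31, 11.32, 12.33, 13.34]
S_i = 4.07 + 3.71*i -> [4.07, 7.78, 11.49, 15.2, 18.91]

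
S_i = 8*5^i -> [8, 40, 200, 1000, 5000]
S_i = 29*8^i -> [29, 232, 1856, 14848, 118784]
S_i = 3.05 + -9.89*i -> [3.05, -6.84, -16.73, -26.62, -36.51]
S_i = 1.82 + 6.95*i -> [1.82, 8.77, 15.72, 22.67, 29.62]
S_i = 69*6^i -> [69, 414, 2484, 14904, 89424]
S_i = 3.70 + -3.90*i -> [3.7, -0.2, -4.1, -8.0, -11.9]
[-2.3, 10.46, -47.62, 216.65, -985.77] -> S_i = -2.30*(-4.55)^i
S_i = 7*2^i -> [7, 14, 28, 56, 112]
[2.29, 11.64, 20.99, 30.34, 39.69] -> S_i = 2.29 + 9.35*i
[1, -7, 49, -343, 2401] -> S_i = 1*-7^i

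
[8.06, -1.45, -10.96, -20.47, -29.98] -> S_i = 8.06 + -9.51*i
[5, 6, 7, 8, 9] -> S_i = 5 + 1*i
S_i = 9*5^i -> [9, 45, 225, 1125, 5625]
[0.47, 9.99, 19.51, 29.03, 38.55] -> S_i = 0.47 + 9.52*i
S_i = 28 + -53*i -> [28, -25, -78, -131, -184]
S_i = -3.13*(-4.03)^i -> [-3.13, 12.61, -50.83, 204.86, -825.59]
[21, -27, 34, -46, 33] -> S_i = Random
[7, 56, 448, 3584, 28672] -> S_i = 7*8^i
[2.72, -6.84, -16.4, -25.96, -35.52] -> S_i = 2.72 + -9.56*i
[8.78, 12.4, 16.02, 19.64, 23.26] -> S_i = 8.78 + 3.62*i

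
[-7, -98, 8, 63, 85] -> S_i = Random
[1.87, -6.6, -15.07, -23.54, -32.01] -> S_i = 1.87 + -8.47*i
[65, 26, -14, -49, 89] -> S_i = Random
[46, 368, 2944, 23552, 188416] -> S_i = 46*8^i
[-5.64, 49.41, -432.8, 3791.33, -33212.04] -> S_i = -5.64*(-8.76)^i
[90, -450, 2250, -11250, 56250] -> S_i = 90*-5^i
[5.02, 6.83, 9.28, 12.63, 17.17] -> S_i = 5.02*1.36^i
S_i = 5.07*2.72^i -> [5.07, 13.79, 37.51, 102.03, 277.51]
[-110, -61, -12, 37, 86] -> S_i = -110 + 49*i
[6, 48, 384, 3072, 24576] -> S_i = 6*8^i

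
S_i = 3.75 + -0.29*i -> [3.75, 3.46, 3.17, 2.88, 2.59]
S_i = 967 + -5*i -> [967, 962, 957, 952, 947]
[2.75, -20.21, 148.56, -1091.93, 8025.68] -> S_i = 2.75*(-7.35)^i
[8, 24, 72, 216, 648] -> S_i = 8*3^i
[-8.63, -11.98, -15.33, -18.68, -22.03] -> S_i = -8.63 + -3.35*i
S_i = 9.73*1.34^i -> [9.73, 13.04, 17.47, 23.41, 31.37]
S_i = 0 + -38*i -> [0, -38, -76, -114, -152]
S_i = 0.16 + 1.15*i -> [0.16, 1.31, 2.46, 3.61, 4.76]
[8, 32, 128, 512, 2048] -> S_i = 8*4^i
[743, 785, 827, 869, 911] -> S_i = 743 + 42*i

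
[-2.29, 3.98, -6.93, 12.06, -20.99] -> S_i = -2.29*(-1.74)^i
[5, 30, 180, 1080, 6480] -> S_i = 5*6^i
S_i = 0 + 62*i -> [0, 62, 124, 186, 248]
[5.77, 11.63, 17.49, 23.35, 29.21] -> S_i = 5.77 + 5.86*i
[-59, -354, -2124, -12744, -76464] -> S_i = -59*6^i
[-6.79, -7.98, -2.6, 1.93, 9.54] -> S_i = Random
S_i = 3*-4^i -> [3, -12, 48, -192, 768]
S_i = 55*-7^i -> [55, -385, 2695, -18865, 132055]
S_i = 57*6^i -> [57, 342, 2052, 12312, 73872]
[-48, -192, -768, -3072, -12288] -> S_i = -48*4^i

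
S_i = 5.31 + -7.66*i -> [5.31, -2.35, -10.01, -17.67, -25.33]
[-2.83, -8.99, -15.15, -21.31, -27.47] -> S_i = -2.83 + -6.16*i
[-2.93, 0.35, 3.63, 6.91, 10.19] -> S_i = -2.93 + 3.28*i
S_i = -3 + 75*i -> [-3, 72, 147, 222, 297]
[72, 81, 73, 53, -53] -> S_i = Random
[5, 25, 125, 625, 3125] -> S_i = 5*5^i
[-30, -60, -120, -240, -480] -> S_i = -30*2^i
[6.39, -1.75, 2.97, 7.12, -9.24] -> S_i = Random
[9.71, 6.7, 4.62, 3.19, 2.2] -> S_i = 9.71*0.69^i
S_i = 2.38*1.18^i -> [2.38, 2.81, 3.31, 3.91, 4.61]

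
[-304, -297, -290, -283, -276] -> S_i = -304 + 7*i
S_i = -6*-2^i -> [-6, 12, -24, 48, -96]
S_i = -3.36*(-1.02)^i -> [-3.36, 3.43, -3.5, 3.57, -3.64]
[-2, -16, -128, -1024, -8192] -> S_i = -2*8^i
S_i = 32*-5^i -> [32, -160, 800, -4000, 20000]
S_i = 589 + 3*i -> [589, 592, 595, 598, 601]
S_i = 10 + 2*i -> [10, 12, 14, 16, 18]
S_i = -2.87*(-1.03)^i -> [-2.87, 2.96, -3.04, 3.14, -3.23]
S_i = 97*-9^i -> [97, -873, 7857, -70713, 636417]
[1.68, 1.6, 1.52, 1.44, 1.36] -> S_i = 1.68 + -0.08*i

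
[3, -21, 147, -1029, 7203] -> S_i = 3*-7^i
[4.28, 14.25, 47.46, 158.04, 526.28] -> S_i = 4.28*3.33^i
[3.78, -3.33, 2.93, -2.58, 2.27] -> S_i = 3.78*(-0.88)^i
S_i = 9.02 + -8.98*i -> [9.02, 0.04, -8.94, -17.92, -26.9]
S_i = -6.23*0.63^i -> [-6.23, -3.92, -2.47, -1.56, -0.98]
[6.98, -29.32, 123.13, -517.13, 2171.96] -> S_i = 6.98*(-4.20)^i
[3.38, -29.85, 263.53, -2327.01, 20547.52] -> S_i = 3.38*(-8.83)^i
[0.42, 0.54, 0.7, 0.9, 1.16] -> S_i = 0.42*1.29^i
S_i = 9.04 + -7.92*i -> [9.04, 1.12, -6.8, -14.72, -22.64]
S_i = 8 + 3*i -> [8, 11, 14, 17, 20]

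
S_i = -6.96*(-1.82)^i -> [-6.96, 12.67, -23.05, 41.96, -76.37]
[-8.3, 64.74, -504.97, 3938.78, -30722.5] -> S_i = -8.30*(-7.80)^i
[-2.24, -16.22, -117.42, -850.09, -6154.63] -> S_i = -2.24*7.24^i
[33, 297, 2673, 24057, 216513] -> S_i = 33*9^i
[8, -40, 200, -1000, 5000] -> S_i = 8*-5^i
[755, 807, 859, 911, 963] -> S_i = 755 + 52*i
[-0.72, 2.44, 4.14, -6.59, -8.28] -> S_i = Random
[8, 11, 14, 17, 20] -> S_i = 8 + 3*i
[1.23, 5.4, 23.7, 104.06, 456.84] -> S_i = 1.23*4.39^i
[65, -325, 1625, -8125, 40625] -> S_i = 65*-5^i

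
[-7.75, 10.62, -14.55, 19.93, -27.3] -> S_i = -7.75*(-1.37)^i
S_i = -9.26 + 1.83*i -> [-9.26, -7.43, -5.6, -3.77, -1.94]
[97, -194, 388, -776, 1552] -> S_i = 97*-2^i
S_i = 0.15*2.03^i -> [0.15, 0.3, 0.62, 1.25, 2.55]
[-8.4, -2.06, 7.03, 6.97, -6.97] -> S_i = Random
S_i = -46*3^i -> [-46, -138, -414, -1242, -3726]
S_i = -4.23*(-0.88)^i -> [-4.23, 3.72, -3.28, 2.88, -2.54]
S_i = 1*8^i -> [1, 8, 64, 512, 4096]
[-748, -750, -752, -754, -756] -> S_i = -748 + -2*i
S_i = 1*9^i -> [1, 9, 81, 729, 6561]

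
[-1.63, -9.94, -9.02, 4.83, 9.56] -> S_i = Random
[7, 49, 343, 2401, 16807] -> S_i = 7*7^i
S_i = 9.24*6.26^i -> [9.24, 57.84, 362.09, 2266.7, 14189.57]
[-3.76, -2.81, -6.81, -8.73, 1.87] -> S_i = Random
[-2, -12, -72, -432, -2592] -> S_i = -2*6^i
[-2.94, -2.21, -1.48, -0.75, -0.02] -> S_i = -2.94 + 0.73*i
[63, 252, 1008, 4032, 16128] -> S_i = 63*4^i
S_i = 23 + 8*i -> [23, 31, 39, 47, 55]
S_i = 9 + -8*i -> [9, 1, -7, -15, -23]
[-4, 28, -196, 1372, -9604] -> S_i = -4*-7^i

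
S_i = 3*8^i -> [3, 24, 192, 1536, 12288]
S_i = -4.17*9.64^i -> [-4.17, -40.2, -387.52, -3735.66, -36011.75]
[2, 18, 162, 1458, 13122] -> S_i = 2*9^i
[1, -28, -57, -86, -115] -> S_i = 1 + -29*i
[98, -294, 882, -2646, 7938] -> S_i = 98*-3^i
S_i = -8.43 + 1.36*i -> [-8.43, -7.07, -5.71, -4.35, -2.99]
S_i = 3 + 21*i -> [3, 24, 45, 66, 87]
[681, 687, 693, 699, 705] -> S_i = 681 + 6*i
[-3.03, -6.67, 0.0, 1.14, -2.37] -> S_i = Random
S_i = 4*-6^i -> [4, -24, 144, -864, 5184]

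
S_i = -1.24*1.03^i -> [-1.24, -1.28, -1.32, -1.35, -1.4]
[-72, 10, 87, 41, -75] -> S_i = Random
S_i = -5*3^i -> [-5, -15, -45, -135, -405]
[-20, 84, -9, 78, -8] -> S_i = Random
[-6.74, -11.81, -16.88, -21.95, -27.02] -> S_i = -6.74 + -5.07*i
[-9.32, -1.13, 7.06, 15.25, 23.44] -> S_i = -9.32 + 8.19*i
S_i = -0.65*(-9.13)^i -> [-0.65, 5.93, -54.18, 494.68, -4516.44]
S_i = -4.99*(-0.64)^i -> [-4.99, 3.19, -2.04, 1.31, -0.84]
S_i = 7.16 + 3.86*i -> [7.16, 11.02, 14.88, 18.74, 22.6]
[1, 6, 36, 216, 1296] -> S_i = 1*6^i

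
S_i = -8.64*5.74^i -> [-8.64, -49.59, -284.67, -1633.99, -9379.1]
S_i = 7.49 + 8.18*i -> [7.49, 15.67, 23.85, 32.03, 40.21]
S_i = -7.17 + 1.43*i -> [-7.17, -5.74, -4.31, -2.88, -1.45]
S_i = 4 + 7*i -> [4, 11, 18, 25, 32]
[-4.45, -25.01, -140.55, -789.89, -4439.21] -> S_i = -4.45*5.62^i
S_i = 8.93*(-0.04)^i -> [8.93, -0.36, 0.01, -0.0, 0.0]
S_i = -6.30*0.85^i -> [-6.3, -5.36, -4.55, -3.87, -3.29]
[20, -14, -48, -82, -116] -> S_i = 20 + -34*i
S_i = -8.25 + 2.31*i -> [-8.25, -5.94, -3.63, -1.32, 0.99]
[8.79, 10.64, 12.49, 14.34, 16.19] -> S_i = 8.79 + 1.85*i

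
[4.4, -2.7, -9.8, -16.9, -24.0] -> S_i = 4.40 + -7.10*i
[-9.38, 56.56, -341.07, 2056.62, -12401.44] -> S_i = -9.38*(-6.03)^i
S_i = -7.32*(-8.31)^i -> [-7.32, 60.83, -505.49, 4200.63, -34907.21]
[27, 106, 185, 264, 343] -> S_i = 27 + 79*i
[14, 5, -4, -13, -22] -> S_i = 14 + -9*i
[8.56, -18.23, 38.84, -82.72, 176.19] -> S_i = 8.56*(-2.13)^i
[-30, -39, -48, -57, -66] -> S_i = -30 + -9*i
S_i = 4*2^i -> [4, 8, 16, 32, 64]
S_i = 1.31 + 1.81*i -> [1.31, 3.12, 4.93, 6.74, 8.55]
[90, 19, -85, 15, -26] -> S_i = Random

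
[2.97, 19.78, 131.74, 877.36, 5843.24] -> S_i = 2.97*6.66^i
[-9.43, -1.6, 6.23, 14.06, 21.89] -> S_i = -9.43 + 7.83*i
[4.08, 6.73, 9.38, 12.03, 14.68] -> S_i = 4.08 + 2.65*i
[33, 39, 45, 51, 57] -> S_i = 33 + 6*i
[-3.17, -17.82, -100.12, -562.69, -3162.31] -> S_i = -3.17*5.62^i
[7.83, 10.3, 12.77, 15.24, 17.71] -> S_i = 7.83 + 2.47*i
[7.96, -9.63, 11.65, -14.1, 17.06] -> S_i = 7.96*(-1.21)^i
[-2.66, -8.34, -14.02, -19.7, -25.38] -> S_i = -2.66 + -5.68*i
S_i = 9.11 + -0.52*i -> [9.11, 8.59, 8.07, 7.55, 7.03]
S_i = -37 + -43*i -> [-37, -80, -123, -166, -209]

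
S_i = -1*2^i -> [-1, -2, -4, -8, -16]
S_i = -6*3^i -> [-6, -18, -54, -162, -486]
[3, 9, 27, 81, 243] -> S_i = 3*3^i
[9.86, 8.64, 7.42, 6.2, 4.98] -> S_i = 9.86 + -1.22*i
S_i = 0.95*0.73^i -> [0.95, 0.69, 0.51, 0.37, 0.27]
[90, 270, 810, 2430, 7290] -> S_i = 90*3^i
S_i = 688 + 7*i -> [688, 695, 702, 709, 716]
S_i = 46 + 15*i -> [46, 61, 76, 91, 106]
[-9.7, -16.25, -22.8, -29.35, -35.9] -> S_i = -9.70 + -6.55*i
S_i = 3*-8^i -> [3, -24, 192, -1536, 12288]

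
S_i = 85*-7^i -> [85, -595, 4165, -29155, 204085]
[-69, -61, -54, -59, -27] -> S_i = Random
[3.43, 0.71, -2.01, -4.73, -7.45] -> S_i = 3.43 + -2.72*i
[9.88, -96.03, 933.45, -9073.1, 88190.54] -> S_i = 9.88*(-9.72)^i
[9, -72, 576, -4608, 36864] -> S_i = 9*-8^i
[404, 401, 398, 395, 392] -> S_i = 404 + -3*i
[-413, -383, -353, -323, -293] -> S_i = -413 + 30*i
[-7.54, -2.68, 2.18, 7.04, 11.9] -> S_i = -7.54 + 4.86*i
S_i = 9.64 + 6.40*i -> [9.64, 16.04, 22.44, 28.84, 35.24]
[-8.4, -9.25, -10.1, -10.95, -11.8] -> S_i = -8.40 + -0.85*i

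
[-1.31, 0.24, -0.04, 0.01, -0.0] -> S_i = -1.31*(-0.18)^i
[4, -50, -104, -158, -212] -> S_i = 4 + -54*i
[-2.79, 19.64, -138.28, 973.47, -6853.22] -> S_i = -2.79*(-7.04)^i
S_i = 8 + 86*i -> [8, 94, 180, 266, 352]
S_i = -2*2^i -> [-2, -4, -8, -16, -32]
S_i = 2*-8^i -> [2, -16, 128, -1024, 8192]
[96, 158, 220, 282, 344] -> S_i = 96 + 62*i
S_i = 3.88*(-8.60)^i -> [3.88, -33.37, 286.96, -2467.9, 21223.92]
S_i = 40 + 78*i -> [40, 118, 196, 274, 352]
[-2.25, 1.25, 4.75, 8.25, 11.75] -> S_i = -2.25 + 3.50*i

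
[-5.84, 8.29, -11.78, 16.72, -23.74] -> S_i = -5.84*(-1.42)^i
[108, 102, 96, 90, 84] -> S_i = 108 + -6*i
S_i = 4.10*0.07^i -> [4.1, 0.29, 0.02, 0.0, 0.0]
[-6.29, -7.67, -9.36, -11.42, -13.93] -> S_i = -6.29*1.22^i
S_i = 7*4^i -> [7, 28, 112, 448, 1792]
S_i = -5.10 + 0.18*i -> [-5.1, -4.92, -4.74, -4.56, -4.38]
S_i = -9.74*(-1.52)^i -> [-9.74, 14.8, -22.5, 34.21, -51.99]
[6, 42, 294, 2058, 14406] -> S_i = 6*7^i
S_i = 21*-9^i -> [21, -189, 1701, -15309, 137781]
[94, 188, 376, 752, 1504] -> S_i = 94*2^i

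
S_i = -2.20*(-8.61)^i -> [-2.2, 18.94, -163.09, 1404.21, -12090.25]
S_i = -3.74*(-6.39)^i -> [-3.74, 23.9, -152.71, 975.83, -6235.55]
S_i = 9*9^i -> [9, 81, 729, 6561, 59049]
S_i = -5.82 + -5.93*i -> [-5.82, -11.75, -17.68, -23.61, -29.54]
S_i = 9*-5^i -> [9, -45, 225, -1125, 5625]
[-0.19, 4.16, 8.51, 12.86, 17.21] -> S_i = -0.19 + 4.35*i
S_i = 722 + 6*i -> [722, 728, 734, 740, 746]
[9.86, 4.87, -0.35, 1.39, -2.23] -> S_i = Random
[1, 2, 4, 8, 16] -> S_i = 1*2^i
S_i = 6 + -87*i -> [6, -81, -168, -255, -342]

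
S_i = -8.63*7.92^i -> [-8.63, -68.35, -541.33, -4287.32, -33955.61]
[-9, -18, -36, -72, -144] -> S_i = -9*2^i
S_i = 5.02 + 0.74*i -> [5.02, 5.76, 6.5, 7.24, 7.98]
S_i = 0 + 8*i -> [0, 8, 16, 24, 32]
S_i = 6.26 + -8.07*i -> [6.26, -1.81, -9.88, -17.95, -26.02]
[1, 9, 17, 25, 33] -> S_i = 1 + 8*i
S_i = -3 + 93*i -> [-3, 90, 183, 276, 369]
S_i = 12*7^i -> [12, 84, 588, 4116, 28812]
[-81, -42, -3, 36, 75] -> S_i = -81 + 39*i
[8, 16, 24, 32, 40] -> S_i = 8 + 8*i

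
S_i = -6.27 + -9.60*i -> [-6.27, -15.87, -25.47, -35.07, -44.67]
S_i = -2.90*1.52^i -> [-2.9, -4.41, -6.7, -10.18, -15.48]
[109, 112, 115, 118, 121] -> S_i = 109 + 3*i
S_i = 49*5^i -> [49, 245, 1225, 6125, 30625]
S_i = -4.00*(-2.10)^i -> [-4.0, 8.4, -17.64, 37.04, -77.79]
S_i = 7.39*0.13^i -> [7.39, 0.96, 0.12, 0.02, 0.0]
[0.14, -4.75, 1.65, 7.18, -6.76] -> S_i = Random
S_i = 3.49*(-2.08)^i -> [3.49, -7.26, 15.1, -31.41, 65.32]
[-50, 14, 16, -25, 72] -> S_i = Random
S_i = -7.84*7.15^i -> [-7.84, -56.06, -400.8, -2865.72, -20489.92]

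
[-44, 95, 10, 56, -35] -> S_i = Random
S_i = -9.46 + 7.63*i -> [-9.46, -1.83, 5.8, 13.43, 21.06]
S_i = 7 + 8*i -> [7, 15, 23, 31, 39]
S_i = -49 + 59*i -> [-49, 10, 69, 128, 187]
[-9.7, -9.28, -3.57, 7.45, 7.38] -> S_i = Random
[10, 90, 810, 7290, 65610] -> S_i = 10*9^i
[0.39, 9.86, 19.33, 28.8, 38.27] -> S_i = 0.39 + 9.47*i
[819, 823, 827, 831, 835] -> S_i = 819 + 4*i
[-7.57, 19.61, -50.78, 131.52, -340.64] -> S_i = -7.57*(-2.59)^i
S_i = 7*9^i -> [7, 63, 567, 5103, 45927]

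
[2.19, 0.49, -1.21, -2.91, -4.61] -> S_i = 2.19 + -1.70*i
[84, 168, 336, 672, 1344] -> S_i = 84*2^i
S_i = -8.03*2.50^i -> [-8.03, -20.08, -50.19, -125.47, -313.67]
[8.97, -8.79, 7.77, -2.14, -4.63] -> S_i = Random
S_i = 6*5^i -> [6, 30, 150, 750, 3750]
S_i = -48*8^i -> [-48, -384, -3072, -24576, -196608]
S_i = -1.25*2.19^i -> [-1.25, -2.74, -6.0, -13.13, -28.75]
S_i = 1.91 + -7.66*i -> [1.91, -5.75, -13.41, -21.07, -28.73]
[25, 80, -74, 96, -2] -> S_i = Random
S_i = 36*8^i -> [36, 288, 2304, 18432, 147456]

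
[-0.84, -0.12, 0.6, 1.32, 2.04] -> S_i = -0.84 + 0.72*i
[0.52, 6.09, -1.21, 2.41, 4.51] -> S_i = Random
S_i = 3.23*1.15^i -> [3.23, 3.71, 4.27, 4.91, 5.65]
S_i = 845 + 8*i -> [845, 853, 861, 869, 877]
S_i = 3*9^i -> [3, 27, 243, 2187, 19683]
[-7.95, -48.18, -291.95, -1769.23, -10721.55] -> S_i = -7.95*6.06^i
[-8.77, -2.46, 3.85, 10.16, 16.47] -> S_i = -8.77 + 6.31*i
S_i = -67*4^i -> [-67, -268, -1072, -4288, -17152]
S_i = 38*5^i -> [38, 190, 950, 4750, 23750]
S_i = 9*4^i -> [9, 36, 144, 576, 2304]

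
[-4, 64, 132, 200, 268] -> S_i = -4 + 68*i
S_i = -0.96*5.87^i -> [-0.96, -5.64, -33.08, -194.17, -1139.79]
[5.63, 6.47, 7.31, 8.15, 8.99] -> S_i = 5.63 + 0.84*i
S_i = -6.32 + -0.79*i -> [-6.32, -7.11, -7.9, -8.69, -9.48]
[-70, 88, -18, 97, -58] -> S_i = Random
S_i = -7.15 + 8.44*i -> [-7.15, 1.29, 9.73, 18.17, 26.61]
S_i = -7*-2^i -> [-7, 14, -28, 56, -112]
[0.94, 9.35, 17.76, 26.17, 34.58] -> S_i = 0.94 + 8.41*i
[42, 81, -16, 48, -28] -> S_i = Random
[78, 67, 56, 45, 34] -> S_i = 78 + -11*i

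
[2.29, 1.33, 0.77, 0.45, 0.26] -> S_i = 2.29*0.58^i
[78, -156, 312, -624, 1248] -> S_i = 78*-2^i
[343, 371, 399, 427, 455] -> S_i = 343 + 28*i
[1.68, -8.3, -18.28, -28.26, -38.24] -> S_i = 1.68 + -9.98*i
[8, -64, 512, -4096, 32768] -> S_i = 8*-8^i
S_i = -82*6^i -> [-82, -492, -2952, -17712, -106272]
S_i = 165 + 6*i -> [165, 171, 177, 183, 189]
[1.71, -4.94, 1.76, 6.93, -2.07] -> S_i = Random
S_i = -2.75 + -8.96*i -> [-2.75, -11.71, -20.67, -29.63, -38.59]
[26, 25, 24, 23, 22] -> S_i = 26 + -1*i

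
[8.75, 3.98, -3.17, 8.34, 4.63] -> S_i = Random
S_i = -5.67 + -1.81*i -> [-5.67, -7.48, -9.29, -11.1, -12.91]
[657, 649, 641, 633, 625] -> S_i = 657 + -8*i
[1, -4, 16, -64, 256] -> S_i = 1*-4^i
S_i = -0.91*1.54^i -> [-0.91, -1.4, -2.16, -3.32, -5.12]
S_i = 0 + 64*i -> [0, 64, 128, 192, 256]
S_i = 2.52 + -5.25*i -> [2.52, -2.73, -7.98, -13.23, -18.48]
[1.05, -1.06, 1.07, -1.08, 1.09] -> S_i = 1.05*(-1.01)^i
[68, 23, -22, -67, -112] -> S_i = 68 + -45*i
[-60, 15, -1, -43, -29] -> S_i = Random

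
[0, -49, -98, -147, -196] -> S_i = 0 + -49*i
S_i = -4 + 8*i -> [-4, 4, 12, 20, 28]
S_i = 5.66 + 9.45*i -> [5.66, 15.11, 24.56, 34.01, 43.46]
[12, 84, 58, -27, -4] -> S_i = Random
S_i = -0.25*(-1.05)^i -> [-0.25, 0.26, -0.28, 0.29, -0.3]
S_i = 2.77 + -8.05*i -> [2.77, -5.28, -13.33, -21.38, -29.43]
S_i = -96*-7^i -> [-96, 672, -4704, 32928, -230496]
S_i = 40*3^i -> [40, 120, 360, 1080, 3240]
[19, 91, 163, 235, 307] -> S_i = 19 + 72*i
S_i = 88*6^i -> [88, 528, 3168, 19008, 114048]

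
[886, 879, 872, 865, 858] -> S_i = 886 + -7*i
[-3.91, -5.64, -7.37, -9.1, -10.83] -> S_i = -3.91 + -1.73*i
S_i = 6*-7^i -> [6, -42, 294, -2058, 14406]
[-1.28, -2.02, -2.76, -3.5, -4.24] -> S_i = -1.28 + -0.74*i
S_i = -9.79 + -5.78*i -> [-9.79, -15.57, -21.35, -27.13, -32.91]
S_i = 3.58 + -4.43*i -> [3.58, -0.85, -5.28, -9.71, -14.14]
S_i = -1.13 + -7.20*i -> [-1.13, -8.33, -15.53, -22.73, -29.93]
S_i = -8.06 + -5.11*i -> [-8.06, -13.17, -18.28, -23.39, -28.5]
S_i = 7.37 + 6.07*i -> [7.37, 13.44, 19.51, 25.58, 31.65]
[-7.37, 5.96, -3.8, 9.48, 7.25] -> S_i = Random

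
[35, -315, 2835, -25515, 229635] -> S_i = 35*-9^i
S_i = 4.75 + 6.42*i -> [4.75, 11.17, 17.59, 24.01, 30.43]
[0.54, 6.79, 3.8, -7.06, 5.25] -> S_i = Random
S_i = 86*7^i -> [86, 602, 4214, 29498, 206486]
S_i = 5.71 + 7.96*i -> [5.71, 13.67, 21.63, 29.59, 37.55]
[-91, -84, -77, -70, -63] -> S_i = -91 + 7*i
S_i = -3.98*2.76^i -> [-3.98, -10.98, -30.32, -83.68, -230.95]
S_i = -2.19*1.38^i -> [-2.19, -3.02, -4.17, -5.76, -7.94]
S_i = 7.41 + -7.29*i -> [7.41, 0.12, -7.17, -14.46, -21.75]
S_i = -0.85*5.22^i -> [-0.85, -4.44, -23.16, -120.9, -631.1]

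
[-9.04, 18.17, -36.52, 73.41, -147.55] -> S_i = -9.04*(-2.01)^i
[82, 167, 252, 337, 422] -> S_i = 82 + 85*i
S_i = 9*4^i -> [9, 36, 144, 576, 2304]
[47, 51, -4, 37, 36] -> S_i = Random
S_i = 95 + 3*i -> [95, 98, 101, 104, 107]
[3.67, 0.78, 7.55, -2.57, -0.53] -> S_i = Random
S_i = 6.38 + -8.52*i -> [6.38, -2.14, -10.66, -19.18, -27.7]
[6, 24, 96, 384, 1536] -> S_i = 6*4^i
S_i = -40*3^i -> [-40, -120, -360, -1080, -3240]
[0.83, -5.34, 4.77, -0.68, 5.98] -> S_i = Random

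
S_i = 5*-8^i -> [5, -40, 320, -2560, 20480]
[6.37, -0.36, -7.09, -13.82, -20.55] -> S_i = 6.37 + -6.73*i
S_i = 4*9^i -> [4, 36, 324, 2916, 26244]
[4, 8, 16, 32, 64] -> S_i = 4*2^i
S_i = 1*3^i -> [1, 3, 9, 27, 81]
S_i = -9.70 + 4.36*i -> [-9.7, -5.34, -0.98, 3.38, 7.74]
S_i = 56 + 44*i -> [56, 100, 144, 188, 232]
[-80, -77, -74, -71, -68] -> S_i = -80 + 3*i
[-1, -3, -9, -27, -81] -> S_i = -1*3^i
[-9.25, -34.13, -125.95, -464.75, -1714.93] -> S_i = -9.25*3.69^i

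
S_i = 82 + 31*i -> [82, 113, 144, 175, 206]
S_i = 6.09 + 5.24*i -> [6.09, 11.33, 16.57, 21.81, 27.05]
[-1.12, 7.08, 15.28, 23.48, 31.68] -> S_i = -1.12 + 8.20*i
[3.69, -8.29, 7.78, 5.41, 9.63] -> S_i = Random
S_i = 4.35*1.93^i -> [4.35, 8.4, 16.2, 31.27, 60.36]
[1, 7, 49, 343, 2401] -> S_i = 1*7^i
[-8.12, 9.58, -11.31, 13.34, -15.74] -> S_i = -8.12*(-1.18)^i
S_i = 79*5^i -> [79, 395, 1975, 9875, 49375]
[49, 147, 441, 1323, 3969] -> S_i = 49*3^i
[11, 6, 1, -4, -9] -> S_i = 11 + -5*i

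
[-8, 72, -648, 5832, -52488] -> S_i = -8*-9^i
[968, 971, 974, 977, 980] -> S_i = 968 + 3*i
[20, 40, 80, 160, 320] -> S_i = 20*2^i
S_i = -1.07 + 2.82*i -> [-1.07, 1.75, 4.57, 7.39, 10.21]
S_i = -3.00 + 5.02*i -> [-3.0, 2.02, 7.04, 12.06, 17.08]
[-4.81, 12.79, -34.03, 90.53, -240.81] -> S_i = -4.81*(-2.66)^i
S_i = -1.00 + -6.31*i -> [-1.0, -7.31, -13.62, -19.93, -26.24]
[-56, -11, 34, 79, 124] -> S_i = -56 + 45*i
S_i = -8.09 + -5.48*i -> [-8.09, -13.57, -19.05, -24.53, -30.01]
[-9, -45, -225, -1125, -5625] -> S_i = -9*5^i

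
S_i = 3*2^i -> [3, 6, 12, 24, 48]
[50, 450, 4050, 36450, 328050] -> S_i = 50*9^i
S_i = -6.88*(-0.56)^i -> [-6.88, 3.85, -2.16, 1.21, -0.68]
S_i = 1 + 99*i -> [1, 100, 199, 298, 397]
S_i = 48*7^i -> [48, 336, 2352, 16464, 115248]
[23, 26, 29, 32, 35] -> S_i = 23 + 3*i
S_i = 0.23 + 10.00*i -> [0.23, 10.23, 20.23, 30.23, 40.23]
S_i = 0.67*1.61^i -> [0.67, 1.08, 1.74, 2.8, 4.5]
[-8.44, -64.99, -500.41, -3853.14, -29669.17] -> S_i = -8.44*7.70^i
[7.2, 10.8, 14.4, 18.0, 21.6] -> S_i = 7.20 + 3.60*i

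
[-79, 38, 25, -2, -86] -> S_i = Random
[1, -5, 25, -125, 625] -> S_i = 1*-5^i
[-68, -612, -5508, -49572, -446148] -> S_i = -68*9^i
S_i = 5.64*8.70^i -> [5.64, 49.07, 426.89, 3713.96, 32311.43]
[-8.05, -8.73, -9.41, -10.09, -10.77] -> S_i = -8.05 + -0.68*i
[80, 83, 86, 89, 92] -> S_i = 80 + 3*i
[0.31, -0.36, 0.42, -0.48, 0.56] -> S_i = 0.31*(-1.16)^i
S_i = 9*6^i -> [9, 54, 324, 1944, 11664]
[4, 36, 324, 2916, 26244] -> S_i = 4*9^i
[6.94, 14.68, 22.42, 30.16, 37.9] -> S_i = 6.94 + 7.74*i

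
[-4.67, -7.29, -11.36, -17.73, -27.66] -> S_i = -4.67*1.56^i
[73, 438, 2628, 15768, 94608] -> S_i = 73*6^i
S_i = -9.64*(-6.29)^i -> [-9.64, 60.64, -381.4, 2398.99, -15089.67]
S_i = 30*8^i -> [30, 240, 1920, 15360, 122880]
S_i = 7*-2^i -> [7, -14, 28, -56, 112]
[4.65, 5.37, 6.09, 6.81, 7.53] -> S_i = 4.65 + 0.72*i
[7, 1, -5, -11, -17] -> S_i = 7 + -6*i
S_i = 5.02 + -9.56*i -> [5.02, -4.54, -14.1, -23.66, -33.22]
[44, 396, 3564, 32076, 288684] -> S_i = 44*9^i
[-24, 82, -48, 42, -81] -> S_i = Random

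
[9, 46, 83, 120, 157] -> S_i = 9 + 37*i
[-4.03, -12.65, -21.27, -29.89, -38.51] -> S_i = -4.03 + -8.62*i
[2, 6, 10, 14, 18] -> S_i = 2 + 4*i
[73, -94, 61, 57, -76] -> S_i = Random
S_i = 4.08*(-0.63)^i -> [4.08, -2.57, 1.62, -1.02, 0.64]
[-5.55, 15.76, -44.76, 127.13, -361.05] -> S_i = -5.55*(-2.84)^i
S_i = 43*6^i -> [43, 258, 1548, 9288, 55728]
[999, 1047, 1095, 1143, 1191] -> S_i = 999 + 48*i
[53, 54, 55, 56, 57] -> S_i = 53 + 1*i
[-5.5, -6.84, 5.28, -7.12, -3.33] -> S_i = Random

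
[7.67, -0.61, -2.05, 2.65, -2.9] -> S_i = Random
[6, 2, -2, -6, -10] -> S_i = 6 + -4*i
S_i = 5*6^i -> [5, 30, 180, 1080, 6480]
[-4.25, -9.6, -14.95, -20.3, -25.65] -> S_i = -4.25 + -5.35*i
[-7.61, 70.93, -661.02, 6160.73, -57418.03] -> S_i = -7.61*(-9.32)^i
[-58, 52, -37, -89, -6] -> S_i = Random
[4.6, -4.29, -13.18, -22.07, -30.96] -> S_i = 4.60 + -8.89*i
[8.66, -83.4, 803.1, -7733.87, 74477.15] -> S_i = 8.66*(-9.63)^i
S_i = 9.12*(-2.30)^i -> [9.12, -20.98, 48.24, -110.96, 255.21]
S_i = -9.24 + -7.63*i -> [-9.24, -16.87, -24.5, -32.13, -39.76]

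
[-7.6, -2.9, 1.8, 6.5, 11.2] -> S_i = -7.60 + 4.70*i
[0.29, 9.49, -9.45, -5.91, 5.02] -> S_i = Random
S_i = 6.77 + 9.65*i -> [6.77, 16.42, 26.07, 35.72, 45.37]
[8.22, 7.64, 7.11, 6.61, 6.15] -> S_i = 8.22*0.93^i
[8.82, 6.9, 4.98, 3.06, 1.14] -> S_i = 8.82 + -1.92*i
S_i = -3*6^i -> [-3, -18, -108, -648, -3888]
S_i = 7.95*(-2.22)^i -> [7.95, -17.65, 39.18, -86.98, 193.1]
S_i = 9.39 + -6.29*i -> [9.39, 3.1, -3.19, -9.48, -15.77]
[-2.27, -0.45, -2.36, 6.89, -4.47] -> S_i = Random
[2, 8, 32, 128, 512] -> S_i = 2*4^i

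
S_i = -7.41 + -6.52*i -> [-7.41, -13.93, -20.45, -26.97, -33.49]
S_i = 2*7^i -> [2, 14, 98, 686, 4802]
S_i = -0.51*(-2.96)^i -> [-0.51, 1.51, -4.47, 13.23, -39.15]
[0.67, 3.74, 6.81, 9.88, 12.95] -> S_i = 0.67 + 3.07*i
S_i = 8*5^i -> [8, 40, 200, 1000, 5000]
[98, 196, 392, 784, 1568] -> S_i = 98*2^i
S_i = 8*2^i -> [8, 16, 32, 64, 128]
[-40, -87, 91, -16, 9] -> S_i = Random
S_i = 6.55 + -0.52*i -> [6.55, 6.03, 5.51, 4.99, 4.47]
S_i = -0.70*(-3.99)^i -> [-0.7, 2.79, -11.14, 44.46, -177.41]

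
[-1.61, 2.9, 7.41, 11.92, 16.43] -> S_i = -1.61 + 4.51*i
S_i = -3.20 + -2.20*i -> [-3.2, -5.4, -7.6, -9.8, -12.0]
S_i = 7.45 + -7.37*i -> [7.45, 0.08, -7.29, -14.66, -22.03]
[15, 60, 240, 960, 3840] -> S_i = 15*4^i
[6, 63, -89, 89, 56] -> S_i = Random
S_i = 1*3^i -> [1, 3, 9, 27, 81]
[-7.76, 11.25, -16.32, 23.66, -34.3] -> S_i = -7.76*(-1.45)^i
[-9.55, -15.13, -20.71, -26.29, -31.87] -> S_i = -9.55 + -5.58*i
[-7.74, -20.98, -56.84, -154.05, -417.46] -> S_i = -7.74*2.71^i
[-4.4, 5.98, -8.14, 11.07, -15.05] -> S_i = -4.40*(-1.36)^i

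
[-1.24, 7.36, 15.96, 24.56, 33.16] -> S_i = -1.24 + 8.60*i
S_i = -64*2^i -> [-64, -128, -256, -512, -1024]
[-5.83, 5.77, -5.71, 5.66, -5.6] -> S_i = -5.83*(-0.99)^i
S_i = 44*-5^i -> [44, -220, 1100, -5500, 27500]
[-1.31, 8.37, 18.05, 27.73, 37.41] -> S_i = -1.31 + 9.68*i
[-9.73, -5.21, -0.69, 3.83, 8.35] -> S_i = -9.73 + 4.52*i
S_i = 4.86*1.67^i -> [4.86, 8.12, 13.55, 22.64, 37.8]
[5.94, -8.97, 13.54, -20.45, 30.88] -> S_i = 5.94*(-1.51)^i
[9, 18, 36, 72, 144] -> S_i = 9*2^i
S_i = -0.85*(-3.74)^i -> [-0.85, 3.18, -11.89, 44.47, -166.31]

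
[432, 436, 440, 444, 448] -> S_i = 432 + 4*i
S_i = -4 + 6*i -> [-4, 2, 8, 14, 20]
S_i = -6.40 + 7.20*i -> [-6.4, 0.8, 8.0, 15.2, 22.4]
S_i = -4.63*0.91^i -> [-4.63, -4.21, -3.83, -3.49, -3.18]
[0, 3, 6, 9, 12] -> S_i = 0 + 3*i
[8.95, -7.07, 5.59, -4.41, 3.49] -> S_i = 8.95*(-0.79)^i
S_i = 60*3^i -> [60, 180, 540, 1620, 4860]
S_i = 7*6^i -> [7, 42, 252, 1512, 9072]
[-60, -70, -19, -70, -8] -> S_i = Random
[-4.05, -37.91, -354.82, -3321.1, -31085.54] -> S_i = -4.05*9.36^i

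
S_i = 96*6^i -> [96, 576, 3456, 20736, 124416]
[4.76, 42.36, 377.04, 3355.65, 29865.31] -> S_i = 4.76*8.90^i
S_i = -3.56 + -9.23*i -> [-3.56, -12.79, -22.02, -31.25, -40.48]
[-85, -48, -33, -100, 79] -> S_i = Random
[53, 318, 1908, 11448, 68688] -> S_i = 53*6^i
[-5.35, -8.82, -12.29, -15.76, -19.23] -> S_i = -5.35 + -3.47*i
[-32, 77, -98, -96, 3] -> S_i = Random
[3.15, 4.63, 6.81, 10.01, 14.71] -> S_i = 3.15*1.47^i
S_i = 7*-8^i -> [7, -56, 448, -3584, 28672]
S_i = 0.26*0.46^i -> [0.26, 0.12, 0.06, 0.03, 0.01]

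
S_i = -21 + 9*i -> [-21, -12, -3, 6, 15]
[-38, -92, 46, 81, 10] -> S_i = Random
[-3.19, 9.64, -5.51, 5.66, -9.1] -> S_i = Random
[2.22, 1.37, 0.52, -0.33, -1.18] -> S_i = 2.22 + -0.85*i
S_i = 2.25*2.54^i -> [2.25, 5.72, 14.52, 36.87, 93.65]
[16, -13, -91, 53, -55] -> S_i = Random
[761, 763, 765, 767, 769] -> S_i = 761 + 2*i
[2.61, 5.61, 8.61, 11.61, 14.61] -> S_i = 2.61 + 3.00*i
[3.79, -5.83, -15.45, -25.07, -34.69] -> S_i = 3.79 + -9.62*i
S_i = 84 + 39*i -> [84, 123, 162, 201, 240]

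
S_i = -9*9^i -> [-9, -81, -729, -6561, -59049]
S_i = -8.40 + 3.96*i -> [-8.4, -4.44, -0.48, 3.48, 7.44]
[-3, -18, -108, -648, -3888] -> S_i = -3*6^i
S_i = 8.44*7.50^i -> [8.44, 63.3, 474.75, 3560.62, 26704.69]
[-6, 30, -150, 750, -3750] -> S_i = -6*-5^i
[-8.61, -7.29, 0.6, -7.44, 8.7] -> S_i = Random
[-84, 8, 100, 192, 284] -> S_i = -84 + 92*i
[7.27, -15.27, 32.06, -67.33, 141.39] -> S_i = 7.27*(-2.10)^i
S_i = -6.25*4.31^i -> [-6.25, -26.94, -116.1, -500.39, -2156.7]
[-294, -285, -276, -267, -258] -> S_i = -294 + 9*i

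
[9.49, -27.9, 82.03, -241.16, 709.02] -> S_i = 9.49*(-2.94)^i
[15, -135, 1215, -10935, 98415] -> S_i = 15*-9^i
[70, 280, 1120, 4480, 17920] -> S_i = 70*4^i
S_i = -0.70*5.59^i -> [-0.7, -3.91, -21.87, -122.27, -683.51]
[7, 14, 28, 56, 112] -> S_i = 7*2^i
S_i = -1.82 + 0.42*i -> [-1.82, -1.4, -0.98, -0.56, -0.14]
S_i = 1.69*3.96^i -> [1.69, 6.69, 26.5, 104.95, 415.59]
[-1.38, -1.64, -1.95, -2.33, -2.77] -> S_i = -1.38*1.19^i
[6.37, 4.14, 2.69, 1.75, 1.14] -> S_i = 6.37*0.65^i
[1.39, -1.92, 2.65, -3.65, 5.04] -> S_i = 1.39*(-1.38)^i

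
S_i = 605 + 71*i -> [605, 676, 747, 818, 889]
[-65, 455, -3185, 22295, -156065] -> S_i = -65*-7^i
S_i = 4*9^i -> [4, 36, 324, 2916, 26244]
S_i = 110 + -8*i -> [110, 102, 94, 86, 78]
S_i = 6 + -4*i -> [6, 2, -2, -6, -10]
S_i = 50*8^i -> [50, 400, 3200, 25600, 204800]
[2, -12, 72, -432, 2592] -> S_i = 2*-6^i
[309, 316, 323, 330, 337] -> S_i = 309 + 7*i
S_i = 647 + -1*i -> [647, 646, 645, 644, 643]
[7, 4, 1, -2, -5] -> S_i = 7 + -3*i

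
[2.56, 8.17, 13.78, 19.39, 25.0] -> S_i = 2.56 + 5.61*i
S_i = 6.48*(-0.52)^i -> [6.48, -3.37, 1.75, -0.91, 0.47]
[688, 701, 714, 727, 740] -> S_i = 688 + 13*i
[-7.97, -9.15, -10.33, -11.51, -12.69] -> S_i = -7.97 + -1.18*i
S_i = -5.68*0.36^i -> [-5.68, -2.04, -0.74, -0.27, -0.1]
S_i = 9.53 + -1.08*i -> [9.53, 8.45, 7.37, 6.29, 5.21]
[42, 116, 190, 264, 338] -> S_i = 42 + 74*i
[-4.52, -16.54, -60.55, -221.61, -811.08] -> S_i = -4.52*3.66^i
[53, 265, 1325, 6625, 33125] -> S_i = 53*5^i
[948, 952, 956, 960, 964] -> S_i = 948 + 4*i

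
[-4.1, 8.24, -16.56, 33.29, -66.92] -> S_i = -4.10*(-2.01)^i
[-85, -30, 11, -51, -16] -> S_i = Random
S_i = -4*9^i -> [-4, -36, -324, -2916, -26244]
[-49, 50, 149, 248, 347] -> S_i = -49 + 99*i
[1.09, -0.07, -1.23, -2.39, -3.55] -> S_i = 1.09 + -1.16*i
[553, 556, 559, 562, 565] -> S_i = 553 + 3*i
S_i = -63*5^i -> [-63, -315, -1575, -7875, -39375]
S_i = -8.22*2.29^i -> [-8.22, -18.82, -43.11, -98.71, -226.05]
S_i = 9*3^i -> [9, 27, 81, 243, 729]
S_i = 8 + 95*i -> [8, 103, 198, 293, 388]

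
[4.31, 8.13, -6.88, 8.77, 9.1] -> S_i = Random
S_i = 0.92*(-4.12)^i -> [0.92, -3.79, 15.62, -64.34, 265.08]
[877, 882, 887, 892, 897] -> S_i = 877 + 5*i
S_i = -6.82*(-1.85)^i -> [-6.82, 12.62, -23.34, 43.18, -79.89]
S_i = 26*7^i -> [26, 182, 1274, 8918, 62426]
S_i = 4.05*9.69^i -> [4.05, 39.24, 380.28, 3684.91, 35706.73]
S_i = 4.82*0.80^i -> [4.82, 3.86, 3.08, 2.47, 1.97]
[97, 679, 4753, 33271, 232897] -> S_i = 97*7^i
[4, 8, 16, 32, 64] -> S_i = 4*2^i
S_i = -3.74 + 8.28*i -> [-3.74, 4.54, 12.82, 21.1, 29.38]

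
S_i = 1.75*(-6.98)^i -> [1.75, -12.22, 85.26, -595.12, 4153.94]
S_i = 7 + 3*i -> [7, 10, 13, 16, 19]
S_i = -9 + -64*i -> [-9, -73, -137, -201, -265]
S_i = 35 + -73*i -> [35, -38, -111, -184, -257]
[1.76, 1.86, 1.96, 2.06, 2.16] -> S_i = 1.76 + 0.10*i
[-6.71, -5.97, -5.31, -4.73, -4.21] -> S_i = -6.71*0.89^i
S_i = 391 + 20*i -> [391, 411, 431, 451, 471]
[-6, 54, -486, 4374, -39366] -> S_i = -6*-9^i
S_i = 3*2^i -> [3, 6, 12, 24, 48]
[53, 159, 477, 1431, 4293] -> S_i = 53*3^i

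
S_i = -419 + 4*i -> [-419, -415, -411, -407, -403]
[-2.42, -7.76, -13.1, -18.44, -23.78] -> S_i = -2.42 + -5.34*i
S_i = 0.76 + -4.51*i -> [0.76, -3.75, -8.26, -12.77, -17.28]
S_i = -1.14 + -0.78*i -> [-1.14, -1.92, -2.7, -3.48, -4.26]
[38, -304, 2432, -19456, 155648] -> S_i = 38*-8^i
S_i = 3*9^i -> [3, 27, 243, 2187, 19683]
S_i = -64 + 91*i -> [-64, 27, 118, 209, 300]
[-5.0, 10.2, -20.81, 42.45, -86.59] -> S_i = -5.00*(-2.04)^i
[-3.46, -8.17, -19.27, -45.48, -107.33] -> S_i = -3.46*2.36^i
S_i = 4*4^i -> [4, 16, 64, 256, 1024]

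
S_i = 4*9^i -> [4, 36, 324, 2916, 26244]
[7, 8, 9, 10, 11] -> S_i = 7 + 1*i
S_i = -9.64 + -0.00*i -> [-9.64, -9.64, -9.64, -9.64, -9.64]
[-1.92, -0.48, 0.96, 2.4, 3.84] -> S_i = -1.92 + 1.44*i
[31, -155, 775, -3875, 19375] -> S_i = 31*-5^i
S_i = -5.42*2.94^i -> [-5.42, -15.93, -46.85, -137.73, -404.94]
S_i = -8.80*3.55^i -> [-8.8, -31.24, -110.9, -393.7, -1397.64]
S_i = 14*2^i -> [14, 28, 56, 112, 224]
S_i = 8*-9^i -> [8, -72, 648, -5832, 52488]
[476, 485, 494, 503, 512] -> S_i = 476 + 9*i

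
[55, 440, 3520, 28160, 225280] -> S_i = 55*8^i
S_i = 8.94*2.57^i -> [8.94, 22.98, 59.05, 151.75, 390.0]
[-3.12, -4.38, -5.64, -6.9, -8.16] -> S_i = -3.12 + -1.26*i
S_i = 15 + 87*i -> [15, 102, 189, 276, 363]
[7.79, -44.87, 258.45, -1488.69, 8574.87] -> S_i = 7.79*(-5.76)^i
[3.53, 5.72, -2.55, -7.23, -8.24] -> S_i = Random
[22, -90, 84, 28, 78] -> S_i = Random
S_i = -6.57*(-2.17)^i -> [-6.57, 14.26, -30.94, 67.13, -145.68]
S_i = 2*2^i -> [2, 4, 8, 16, 32]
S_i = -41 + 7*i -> [-41, -34, -27, -20, -13]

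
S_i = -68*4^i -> [-68, -272, -1088, -4352, -17408]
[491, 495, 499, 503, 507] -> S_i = 491 + 4*i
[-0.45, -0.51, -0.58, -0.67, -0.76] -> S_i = -0.45*1.14^i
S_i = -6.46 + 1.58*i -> [-6.46, -4.88, -3.3, -1.72, -0.14]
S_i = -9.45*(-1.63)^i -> [-9.45, 15.4, -25.11, 40.93, -66.71]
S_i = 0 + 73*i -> [0, 73, 146, 219, 292]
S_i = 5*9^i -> [5, 45, 405, 3645, 32805]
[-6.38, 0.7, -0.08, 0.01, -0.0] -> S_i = -6.38*(-0.11)^i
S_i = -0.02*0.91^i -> [-0.02, -0.02, -0.02, -0.02, -0.01]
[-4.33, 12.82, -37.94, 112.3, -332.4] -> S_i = -4.33*(-2.96)^i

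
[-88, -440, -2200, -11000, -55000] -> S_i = -88*5^i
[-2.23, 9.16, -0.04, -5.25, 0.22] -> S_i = Random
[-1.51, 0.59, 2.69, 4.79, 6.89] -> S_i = -1.51 + 2.10*i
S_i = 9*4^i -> [9, 36, 144, 576, 2304]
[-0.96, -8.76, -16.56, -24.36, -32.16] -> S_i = -0.96 + -7.80*i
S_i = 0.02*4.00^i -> [0.02, 0.08, 0.32, 1.28, 5.12]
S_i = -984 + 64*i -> [-984, -920, -856, -792, -728]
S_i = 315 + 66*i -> [315, 381, 447, 513, 579]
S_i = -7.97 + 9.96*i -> [-7.97, 1.99, 11.95, 21.91, 31.87]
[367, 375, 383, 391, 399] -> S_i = 367 + 8*i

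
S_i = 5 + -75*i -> [5, -70, -145, -220, -295]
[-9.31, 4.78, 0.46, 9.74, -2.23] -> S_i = Random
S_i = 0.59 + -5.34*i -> [0.59, -4.75, -10.09, -15.43, -20.77]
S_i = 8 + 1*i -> [8, 9, 10, 11, 12]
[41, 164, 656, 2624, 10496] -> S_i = 41*4^i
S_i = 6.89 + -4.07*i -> [6.89, 2.82, -1.25, -5.32, -9.39]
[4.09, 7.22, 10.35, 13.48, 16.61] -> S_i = 4.09 + 3.13*i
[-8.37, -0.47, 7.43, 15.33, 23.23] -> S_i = -8.37 + 7.90*i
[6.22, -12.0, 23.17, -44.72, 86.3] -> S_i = 6.22*(-1.93)^i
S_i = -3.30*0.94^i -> [-3.3, -3.1, -2.92, -2.74, -2.58]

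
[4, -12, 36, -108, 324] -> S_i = 4*-3^i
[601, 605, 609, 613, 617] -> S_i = 601 + 4*i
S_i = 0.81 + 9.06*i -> [0.81, 9.87, 18.93, 27.99, 37.05]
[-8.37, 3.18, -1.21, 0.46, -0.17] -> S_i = -8.37*(-0.38)^i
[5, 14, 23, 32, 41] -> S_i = 5 + 9*i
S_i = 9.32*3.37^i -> [9.32, 31.41, 105.85, 356.7, 1202.09]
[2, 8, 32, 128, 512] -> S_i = 2*4^i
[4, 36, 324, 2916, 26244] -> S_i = 4*9^i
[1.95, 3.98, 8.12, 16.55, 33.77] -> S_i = 1.95*2.04^i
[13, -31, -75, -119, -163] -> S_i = 13 + -44*i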